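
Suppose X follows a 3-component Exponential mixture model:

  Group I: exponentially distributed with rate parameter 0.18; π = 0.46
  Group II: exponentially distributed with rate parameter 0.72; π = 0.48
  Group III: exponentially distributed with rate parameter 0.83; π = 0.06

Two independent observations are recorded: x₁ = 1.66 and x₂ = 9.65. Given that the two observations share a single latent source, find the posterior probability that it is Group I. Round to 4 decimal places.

P(component k | x) = w_k·f_k(x) / marginal(x), where marginal(x) = Σ_j w_j·f_j(x).
Since both observations come from the same component, the likelihood for component k is f_k(x₁)·f_k(x₂).
  L_I = [0.133507] × [0.0316886] = 0.00423066
  L_II = [0.217903] × [0.000691599] = 0.000150702
  L_III = [0.20927] × [0.000275801] = 5.7717e-05
Unnormalised posteriors:
  w_I·L_I = 0.46 × 0.00423066 = 0.0019461
  w_II·L_II = 0.48 × 0.000150702 = 7.23368e-05
  w_III·L_III = 0.06 × 5.7717e-05 = 3.46302e-06
Marginal: 0.0019461 + 7.23368e-05 + 3.46302e-06 = 0.0020219
So the posterior for Group I is 0.0019461 / 0.0020219 ≈ 0.9625.

0.9625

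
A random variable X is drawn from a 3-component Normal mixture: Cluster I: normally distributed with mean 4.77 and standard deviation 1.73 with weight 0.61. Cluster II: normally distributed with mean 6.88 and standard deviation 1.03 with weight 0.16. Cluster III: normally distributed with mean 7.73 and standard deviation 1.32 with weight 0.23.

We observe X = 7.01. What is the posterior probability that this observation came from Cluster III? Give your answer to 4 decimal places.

P(component k | x) = π_k·f_k(x) / marginal(x), where marginal(x) = Σ_j π_j·f_j(x).
Evaluate each component's likelihood at the observed value:
  f_I = (1/(1.73·√(2π)))·exp(−(7.01−4.77)²/(2·1.73²)) = 0.230602·exp(-0.83825) = 0.0997278
  f_II = (1/(1.03·√(2π)))·exp(−(7.01−6.88)²/(2·1.03²)) = 0.387323·exp(-0.00796) = 0.38425
  f_III = (1/(1.32·√(2π)))·exp(−(7.01−7.73)²/(2·1.32²)) = 0.302229·exp(-0.14876) = 0.260454
Prior × likelihood for each component:
  π_I·f_I = 0.61 × 0.0997278 = 0.060834
  π_II·f_II = 0.16 × 0.38425 = 0.06148
  π_III·f_III = 0.23 × 0.260454 = 0.0599043
Marginal: 0.060834 + 0.06148 + 0.0599043 = 0.182218
Responsibility of Cluster III: 0.0599043 / 0.182218 ≈ 0.3288

0.3288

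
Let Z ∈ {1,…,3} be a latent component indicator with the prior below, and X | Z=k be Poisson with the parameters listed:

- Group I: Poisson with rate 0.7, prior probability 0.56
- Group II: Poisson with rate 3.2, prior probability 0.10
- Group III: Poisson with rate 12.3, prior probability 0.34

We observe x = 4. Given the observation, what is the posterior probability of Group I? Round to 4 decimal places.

0.1261

Apply Bayes' rule: the posterior for each component is proportional to its prior times its likelihood at x.
Component likelihoods at x = 4:
  p_I = e^(−0.7)·0.7^4/4! = 0.00496792
  p_II = e^(−3.2)·3.2^4/4! = 0.178093
  p_III = e^(−12.3)·12.3^4/4! = 0.00434097
Multiply by the mixture weights:
  π_I·p_I = 0.56 × 0.00496792 = 0.00278204
  π_II·p_II = 0.10 × 0.178093 = 0.0178093
  π_III·p_III = 0.34 × 0.00434097 = 0.00147593
Evidence: 0.00278204 + 0.0178093 + 0.00147593 = 0.0220672
So the posterior for Group I is 0.00278204 / 0.0220672 ≈ 0.1261.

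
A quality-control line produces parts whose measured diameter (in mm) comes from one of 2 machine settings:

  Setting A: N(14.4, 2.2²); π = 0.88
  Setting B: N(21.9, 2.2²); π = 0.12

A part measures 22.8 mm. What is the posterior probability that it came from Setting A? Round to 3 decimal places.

P(component k | x) = π_k·f_k(x) / marginal(x), where marginal(x) = Σ_j π_j·f_j(x).
Evaluate each component's likelihood at the observed value:
  f_A = 0.000123824
  f_B = 0.166781
Multiply by the mixture weights:
  π_A·f_A = 0.88 × 0.000123824 = 0.000108965
  π_B·f_B = 0.12 × 0.166781 = 0.0200137
Normaliser: 0.000108965 + 0.0200137 = 0.0201227
P(Setting A | 22.8 mm) ≈ 0.005

0.005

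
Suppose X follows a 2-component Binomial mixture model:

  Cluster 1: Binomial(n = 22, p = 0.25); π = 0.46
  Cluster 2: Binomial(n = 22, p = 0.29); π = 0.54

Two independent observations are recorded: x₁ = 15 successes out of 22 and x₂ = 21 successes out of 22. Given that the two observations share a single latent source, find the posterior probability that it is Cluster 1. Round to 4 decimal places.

P(component k | x) = π_k·f_k(x) / marginal(x), where marginal(x) = Σ_j π_j·f_j(x).
Since both observations come from the same component, the likelihood for component k is f_k(x₁)·f_k(x₂).
  L_1 = [2.12014e-05] × [3.75167e-12] = 7.95407e-17
  L_2 = [0.000133849] × [8.0175e-11] = 1.07313e-14
Unnormalised posteriors:
  π_1·L_1 = 0.46 × 7.95407e-17 = 3.65887e-17
  π_2·L_2 = 0.54 × 1.07313e-14 = 5.79492e-15
Normaliser: 3.65887e-17 + 5.79492e-15 = 5.83151e-15
P(Cluster 1 | data) = 3.65887e-17 / 5.83151e-15 ≈ 0.0063

0.0063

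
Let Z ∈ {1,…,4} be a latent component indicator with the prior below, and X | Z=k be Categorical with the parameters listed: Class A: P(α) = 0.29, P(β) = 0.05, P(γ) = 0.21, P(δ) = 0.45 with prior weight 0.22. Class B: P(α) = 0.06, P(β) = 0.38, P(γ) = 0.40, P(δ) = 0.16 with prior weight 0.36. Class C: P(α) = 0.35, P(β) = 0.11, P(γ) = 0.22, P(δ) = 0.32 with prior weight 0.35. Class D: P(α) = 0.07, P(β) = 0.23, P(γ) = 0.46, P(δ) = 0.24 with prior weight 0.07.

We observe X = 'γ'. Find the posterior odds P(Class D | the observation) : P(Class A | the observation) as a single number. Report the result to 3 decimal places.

The posterior odds equal the prior odds times the likelihood ratio: (π_i/π_j)·(f_i(x)/f_j(x)).
Component likelihoods at x = 'γ':
  p_A = P(γ | comp) = 0.21
  p_B = P(γ | comp) = 0.40
  p_C = P(γ | comp) = 0.22
  p_D = P(γ | comp) = 0.46
Posterior odds = (π_D·p_D) / (π_A·p_A) = (0.07·0.46) / (0.22·0.21) = 0.0322 / 0.0462 ≈ 0.697

0.697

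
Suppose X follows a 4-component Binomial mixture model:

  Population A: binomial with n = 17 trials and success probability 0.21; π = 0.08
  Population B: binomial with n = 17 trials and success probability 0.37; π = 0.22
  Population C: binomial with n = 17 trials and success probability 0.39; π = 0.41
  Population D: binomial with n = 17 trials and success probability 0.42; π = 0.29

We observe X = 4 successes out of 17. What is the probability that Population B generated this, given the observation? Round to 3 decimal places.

0.252

P(component k | x) = π_k·f_k(x) / marginal(x), where marginal(x) = Σ_j π_j·f_j(x).
Evaluate each component's likelihood at the observed value:
  p_A = 0.216076
  p_B = 0.109853
  p_C = 0.0891504
  p_D = 0.0622498
Prior × likelihood for each component:
  π_A·p_A = 0.08 × 0.216076 = 0.0172861
  π_B·p_B = 0.22 × 0.109853 = 0.0241676
  π_C·p_C = 0.41 × 0.0891504 = 0.0365517
  π_D·p_D = 0.29 × 0.0622498 = 0.0180524
Normaliser: 0.0172861 + 0.0241676 + 0.0365517 + 0.0180524 = 0.0960578
Responsibility of Population B: 0.0241676 / 0.0960578 ≈ 0.252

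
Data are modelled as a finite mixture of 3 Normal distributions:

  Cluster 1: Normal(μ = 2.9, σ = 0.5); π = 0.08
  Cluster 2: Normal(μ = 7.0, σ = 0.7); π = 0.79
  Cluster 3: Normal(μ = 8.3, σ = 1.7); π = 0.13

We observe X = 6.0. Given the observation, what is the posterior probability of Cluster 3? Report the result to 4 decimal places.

0.0700

The responsibility of component k is w_k f_k(x) divided by Σ_j w_j f_j(x).
Component likelihoods at x = 6.0:
  f_1 = 3.58757e-09
  f_2 = 0.205426
  f_3 = 0.0939689
Multiply by the mixture weights:
  w_1·f_1 = 0.08 × 3.58757e-09 = 2.87005e-10
  w_2·f_2 = 0.79 × 0.205426 = 0.162286
  w_3·f_3 = 0.13 × 0.0939689 = 0.012216
Normaliser: 2.87005e-10 + 0.162286 + 0.012216 = 0.174502
So the posterior for Cluster 3 is 0.012216 / 0.174502 ≈ 0.0700.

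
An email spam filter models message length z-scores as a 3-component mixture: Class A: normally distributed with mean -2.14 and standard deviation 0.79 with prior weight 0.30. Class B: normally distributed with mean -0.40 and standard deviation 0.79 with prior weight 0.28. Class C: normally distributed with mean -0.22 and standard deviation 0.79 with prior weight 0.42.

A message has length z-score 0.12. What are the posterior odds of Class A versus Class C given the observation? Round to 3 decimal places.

The posterior odds equal the prior odds times the likelihood ratio: (π_i/π_j)·(f_i(x)/f_j(x)).
Normal densities:
  p_A = 0.00843649
  p_B = 0.406631
  p_C = 0.460322
0.00253095 / 0.193335 ≈ 0.013

0.013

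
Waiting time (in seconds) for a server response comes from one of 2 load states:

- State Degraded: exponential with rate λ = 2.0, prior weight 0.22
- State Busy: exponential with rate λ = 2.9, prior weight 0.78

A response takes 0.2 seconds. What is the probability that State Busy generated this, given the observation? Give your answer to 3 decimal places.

0.811

The responsibility of component k is P(Z=k) f_k(x) divided by Σ_j P(Z=j) f_j(x).
Evaluate each component's likelihood at the observed value:
  L_Degraded = 1.34064
  L_Busy = 1.62371
Multiply by the mixture weights:
  P(Z=Degraded)·L_Degraded = 0.22 × 1.34064 = 0.294941
  P(Z=Busy)·L_Busy = 0.78 × 1.62371 = 1.26649
Normaliser: 0.294941 + 1.26649 = 1.56143
So the posterior for State Busy is 1.26649 / 1.56143 ≈ 0.811.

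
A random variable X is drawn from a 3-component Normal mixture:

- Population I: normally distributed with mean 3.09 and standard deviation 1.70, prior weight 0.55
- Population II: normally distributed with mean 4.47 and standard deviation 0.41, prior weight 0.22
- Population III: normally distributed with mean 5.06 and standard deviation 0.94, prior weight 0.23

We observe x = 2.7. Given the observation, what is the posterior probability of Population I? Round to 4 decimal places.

Apply Bayes' rule: the posterior for each component is proportional to its prior times its likelihood at x.
Component likelihoods at x = 2.7:
  f_I = (1/(1.70·√(2π)))·exp(−(2.7−3.09)²/(2·1.70²)) = 0.234672·exp(-0.02631) = 0.228577
  f_II = (1/(0.41·√(2π)))·exp(−(2.7−4.47)²/(2·0.41²)) = 0.973030·exp(-9.31856) = 8.73226e-05
  f_III = (1/(0.94·√(2π)))·exp(−(2.7−5.06)²/(2·0.94²)) = 0.424407·exp(-3.15165) = 0.0181567
Prior × likelihood for each component:
  w_I·f_I = 0.55 × 0.228577 = 0.125717
  w_II·f_II = 0.22 × 8.73226e-05 = 1.9211e-05
  w_III·f_III = 0.23 × 0.0181567 = 0.00417604
Marginal: 0.125717 + 1.9211e-05 + 0.00417604 = 0.129913
P(Population I | 2.7) = 0.125717 / 0.129913 ≈ 0.9677

0.9677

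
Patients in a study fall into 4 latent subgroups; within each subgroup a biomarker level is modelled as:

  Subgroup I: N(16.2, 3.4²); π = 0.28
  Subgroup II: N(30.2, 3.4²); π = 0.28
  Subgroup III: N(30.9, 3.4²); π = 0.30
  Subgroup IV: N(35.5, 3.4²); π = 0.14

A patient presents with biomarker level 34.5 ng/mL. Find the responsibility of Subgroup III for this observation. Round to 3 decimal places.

Apply Bayes' rule: the posterior for each component is proportional to its prior times its likelihood at x.
Evaluate each component's likelihood at the observed value:
  f_I = 6.00808e-08
  f_II = 0.0527361
  f_III = 0.0669863
  f_IV = 0.112369
Unnormalised posteriors:
  π_I·f_I = 0.28 × 6.00808e-08 = 1.68226e-08
  π_II·f_II = 0.28 × 0.0527361 = 0.0147661
  π_III·f_III = 0.30 × 0.0669863 = 0.0200959
  π_IV·f_IV = 0.14 × 0.112369 = 0.0157317
Evidence: 1.68226e-08 + 0.0147661 + 0.0200959 + 0.0157317 = 0.0505937
P(Subgroup III | the observation) ≈ 0.397

0.397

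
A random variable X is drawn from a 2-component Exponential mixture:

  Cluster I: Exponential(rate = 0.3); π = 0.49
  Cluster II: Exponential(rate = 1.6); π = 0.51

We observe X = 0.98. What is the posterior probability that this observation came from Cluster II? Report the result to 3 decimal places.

Posterior ∝ prior × likelihood, so P(k | x) ∝ π_k f_k(x); normalise over all components.
Exponential densities:
  L_I = 0.3·e^(−0.3·0.98) = 0.3·e^(−0.2940) = 0.223583
  L_II = 1.6·e^(−1.6·0.98) = 1.6·e^(−1.5680) = 0.333539
Prior × likelihood for each component:
  π_I·L_I = 0.49 × 0.223583 = 0.109556
  π_II·L_II = 0.51 × 0.333539 = 0.170105
Denominator: 0.109556 + 0.170105 = 0.27966
P(Cluster II | data) = 0.170105 / 0.27966 ≈ 0.608

0.608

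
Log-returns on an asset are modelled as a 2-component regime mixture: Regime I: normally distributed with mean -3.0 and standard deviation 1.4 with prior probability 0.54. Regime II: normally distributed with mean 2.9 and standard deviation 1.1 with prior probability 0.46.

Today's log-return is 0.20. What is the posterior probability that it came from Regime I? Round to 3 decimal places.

0.579

By Bayes' theorem, P(k | x) = P(Z=k) f_k(x) / Σ_j P(Z=j) f_j(x).
Component likelihoods at x = 0.20:
  f_I = (1/(1.4·√(2π)))·exp(−(0.20−-3.0)²/(2·1.4²)) = 0.284959·exp(-2.61224) = 0.0209073
  f_II = (1/(1.1·√(2π)))·exp(−(0.20−2.9)²/(2·1.1²)) = 0.362675·exp(-3.01240) = 0.0178341
Prior × likelihood for each component:
  P(Z=I)·f_I = 0.54 × 0.0209073 = 0.01129
  P(Z=II)·f_II = 0.46 × 0.0178341 = 0.00820367
Sum: 0.01129 + 0.00820367 = 0.0194936
Responsibility of Regime I: 0.01129 / 0.0194936 ≈ 0.579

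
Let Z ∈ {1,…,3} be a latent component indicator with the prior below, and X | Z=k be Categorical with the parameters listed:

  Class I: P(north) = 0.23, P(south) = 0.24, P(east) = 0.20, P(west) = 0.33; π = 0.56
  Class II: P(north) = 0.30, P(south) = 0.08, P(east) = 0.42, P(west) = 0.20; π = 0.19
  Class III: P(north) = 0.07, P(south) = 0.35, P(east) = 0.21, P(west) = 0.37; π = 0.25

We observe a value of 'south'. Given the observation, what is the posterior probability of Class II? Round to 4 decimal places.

The responsibility of component k is π_k f_k(x) divided by Σ_j π_j f_j(x).
Component likelihoods at x = 'south':
  p_I = 0.24
  p_II = 0.08
  p_III = 0.35
Weight by the priors:
  π_I·p_I = 0.56 × 0.24 = 0.1344
  π_II·p_II = 0.19 × 0.08 = 0.0152
  π_III·p_III = 0.25 × 0.35 = 0.0875
Marginal: 0.1344 + 0.0152 + 0.0875 = 0.2371
Responsibility of Class II: 0.0152 / 0.2371 ≈ 0.0641

0.0641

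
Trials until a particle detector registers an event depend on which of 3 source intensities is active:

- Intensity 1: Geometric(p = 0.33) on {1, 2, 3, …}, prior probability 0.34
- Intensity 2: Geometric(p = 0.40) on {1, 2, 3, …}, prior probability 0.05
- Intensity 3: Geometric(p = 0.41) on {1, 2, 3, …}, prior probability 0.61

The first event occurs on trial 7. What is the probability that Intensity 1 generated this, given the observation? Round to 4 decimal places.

0.4692

Apply Bayes' rule: the posterior for each component is proportional to its prior times its likelihood at x.
Geometric probabilities:
  L_1 = 0.33·(1−0.33)^6 = 0.33·0.0904584 = 0.0298513
  L_2 = 0.40·(1−0.40)^6 = 0.40·0.046656 = 0.0186624
  L_3 = 0.41·(1−0.41)^6 = 0.41·0.0421805 = 0.017294
Unnormalised posteriors:
  π_1·L_1 = 0.34 × 0.0298513 = 0.0101494
  π_2·L_2 = 0.05 × 0.0186624 = 0.00093312
  π_3·L_3 = 0.61 × 0.017294 = 0.0105494
Denominator: 0.0101494 + 0.00093312 + 0.0105494 = 0.0216319
Responsibility of Intensity 1: 0.0101494 / 0.0216319 ≈ 0.4692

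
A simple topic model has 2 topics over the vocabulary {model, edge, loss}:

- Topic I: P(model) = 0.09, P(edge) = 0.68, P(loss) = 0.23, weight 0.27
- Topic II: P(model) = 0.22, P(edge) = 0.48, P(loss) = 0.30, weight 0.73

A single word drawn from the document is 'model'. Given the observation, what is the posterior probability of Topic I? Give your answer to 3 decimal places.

0.131

P(component k | x) = w_k·f_k(x) / marginal(x), where marginal(x) = Σ_j w_j·f_j(x).
Evaluate each component's likelihood at the observed value:
  p_I = P(model | comp) = 0.09
  p_II = P(model | comp) = 0.22
Unnormalised posteriors:
  w_I·p_I = 0.27 × 0.09 = 0.0243
  w_II·p_II = 0.73 × 0.22 = 0.1606
Marginal: 0.0243 + 0.1606 = 0.1849
P(Topic I | x) ≈ 0.131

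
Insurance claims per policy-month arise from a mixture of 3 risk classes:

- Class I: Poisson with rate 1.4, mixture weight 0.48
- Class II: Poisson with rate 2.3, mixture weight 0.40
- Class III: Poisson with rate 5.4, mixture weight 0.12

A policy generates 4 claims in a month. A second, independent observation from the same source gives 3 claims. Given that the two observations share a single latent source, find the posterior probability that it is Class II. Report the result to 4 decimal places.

P(component k | x) = w_k·f_k(x) / marginal(x), where marginal(x) = Σ_j w_j·f_j(x).
Since both observations come from the same component, the likelihood for component k is f_k(x₁)·f_k(x₂).
  L_I = [e^(−1.4)·1.4^4/4! = 0.039472] × [0.112777] = 0.00445153
  L_II = [e^(−2.3)·2.3^4/4! = 0.116902] × [0.203308] = 0.0237672
  L_III = [e^(−5.4)·5.4^4/4! = 0.16002] × [0.118533] = 0.0189676
Weight by the priors:
  w_I·L_I = 0.48 × 0.00445153 = 0.00213673
  w_II·L_II = 0.40 × 0.0237672 = 0.00950687
  w_III·L_III = 0.12 × 0.0189676 = 0.00227612
Evidence: 0.00213673 + 0.00950687 + 0.00227612 = 0.0139197
So the posterior for Class II is 0.00950687 / 0.0139197 ≈ 0.6830.

0.6830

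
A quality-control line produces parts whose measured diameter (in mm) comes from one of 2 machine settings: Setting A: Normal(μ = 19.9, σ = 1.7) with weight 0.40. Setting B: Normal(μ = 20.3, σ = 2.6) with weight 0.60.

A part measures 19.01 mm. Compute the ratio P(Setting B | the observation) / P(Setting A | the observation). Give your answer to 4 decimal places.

0.9946

Only the two components matter; the odds are (P(Z=i) f_i(x)) / (P(Z=j) f_j(x)).
Evaluate each component's likelihood at the observed value:
  p_A = 0.204618
  p_B = 0.135669
Odds = (0.60/0.40) × (0.135669/0.204618) = 1.5 × 0.663036 ≈ 0.9946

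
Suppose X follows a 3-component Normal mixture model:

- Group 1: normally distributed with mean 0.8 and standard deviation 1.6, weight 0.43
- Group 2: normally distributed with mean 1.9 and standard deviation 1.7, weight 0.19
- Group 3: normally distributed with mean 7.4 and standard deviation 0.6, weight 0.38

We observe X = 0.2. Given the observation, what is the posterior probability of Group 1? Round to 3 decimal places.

0.787

The responsibility of component k is π_k f_k(x) divided by Σ_j π_j f_j(x).
Evaluate each component's likelihood at the observed value:
  L_1 = 0.232409
  L_2 = 0.142336
  L_3 = 3.57731e-32
Unnormalised posteriors:
  π_1·L_1 = 0.43 × 0.232409 = 0.0999361
  π_2·L_2 = 0.19 × 0.142336 = 0.0270438
  π_3·L_3 = 0.38 × 3.57731e-32 = 1.35938e-32
Denominator: 0.0999361 + 0.0270438 + 1.35938e-32 = 0.12698
Responsibility of Group 1: 0.0999361 / 0.12698 ≈ 0.787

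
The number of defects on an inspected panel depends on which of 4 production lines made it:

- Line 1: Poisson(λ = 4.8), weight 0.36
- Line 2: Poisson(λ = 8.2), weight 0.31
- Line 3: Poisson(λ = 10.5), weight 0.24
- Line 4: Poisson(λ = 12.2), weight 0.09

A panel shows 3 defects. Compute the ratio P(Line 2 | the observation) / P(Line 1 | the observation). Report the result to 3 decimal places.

Since P(k|x) ∝ w_k f_k(x), the posterior odds are w_i f_i(x) / (w_j f_j(x)).
Evaluate each component's likelihood at the observed value:
  f_1 = 0.151691
  f_2 = 0.0252392
  f_3 = 0.00531281
  f_4 = 0.00152242
0.00782415 / 0.0546087 ≈ 0.143

0.143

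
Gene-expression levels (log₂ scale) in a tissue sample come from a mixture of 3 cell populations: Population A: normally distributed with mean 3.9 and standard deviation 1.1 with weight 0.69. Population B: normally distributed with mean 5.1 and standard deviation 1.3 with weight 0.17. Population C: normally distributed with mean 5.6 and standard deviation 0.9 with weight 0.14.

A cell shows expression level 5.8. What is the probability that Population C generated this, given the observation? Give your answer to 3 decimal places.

Apply Bayes' rule: the posterior for each component is proportional to its prior times its likelihood at x.
Evaluate each component's likelihood at the observed value:
  p_A = (1/(1.1·√(2π)))·exp(−(5.8−3.9)²/(2·1.1²)) = 0.362675·exp(-1.49174) = 0.0815952
  p_B = (1/(1.3·√(2π)))·exp(−(5.8−5.1)²/(2·1.3²)) = 0.306879·exp(-0.14497) = 0.265465
  p_C = (1/(0.9·√(2π)))·exp(−(5.8−5.6)²/(2·0.9²)) = 0.443269·exp(-0.02469) = 0.432458
Multiply by the mixture weights:
  w_A·p_A = 0.69 × 0.0815952 = 0.0563007
  w_B·p_B = 0.17 × 0.265465 = 0.045129
  w_C·p_C = 0.14 × 0.432458 = 0.0605442
Normaliser: 0.0563007 + 0.045129 + 0.0605442 = 0.161974
So the posterior for Population C is 0.0605442 / 0.161974 ≈ 0.374.

0.374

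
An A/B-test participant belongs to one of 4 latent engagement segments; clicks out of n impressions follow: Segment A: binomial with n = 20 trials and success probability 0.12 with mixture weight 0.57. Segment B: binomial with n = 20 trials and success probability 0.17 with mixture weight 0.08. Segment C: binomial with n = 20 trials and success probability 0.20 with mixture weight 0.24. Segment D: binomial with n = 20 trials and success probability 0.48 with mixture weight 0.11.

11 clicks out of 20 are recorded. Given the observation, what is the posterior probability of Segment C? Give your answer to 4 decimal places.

Posterior ∝ prior × likelihood, so P(k | x) ∝ π_k f_k(x); normalise over all components.
Binomial probabilities:
  L_A = 3.94951e-06
  L_B = 0.000107609
  L_C = 0.000461685
  L_D = 0.145509
Weight by the priors:
  π_A·L_A = 0.57 × 3.94951e-06 = 2.25122e-06
  π_B·L_B = 0.08 × 0.000107609 = 8.60869e-06
  π_C·L_C = 0.24 × 0.000461685 = 0.000110804
  π_D·L_D = 0.11 × 0.145509 = 0.016006
Normaliser: 2.25122e-06 + 8.60869e-06 + 0.000110804 + 0.016006 = 0.0161276
So the posterior for Segment C is 0.000110804 / 0.0161276 ≈ 0.0069.

0.0069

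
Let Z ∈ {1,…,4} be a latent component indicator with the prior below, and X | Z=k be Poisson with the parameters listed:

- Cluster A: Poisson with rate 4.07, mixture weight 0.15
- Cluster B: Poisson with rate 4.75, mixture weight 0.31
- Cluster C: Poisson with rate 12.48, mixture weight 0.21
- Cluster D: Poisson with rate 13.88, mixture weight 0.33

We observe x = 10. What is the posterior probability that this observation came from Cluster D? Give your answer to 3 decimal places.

0.471

Apply Bayes' rule: the posterior for each component is proportional to its prior times its likelihood at x.
Poisson probabilities:
  L_A = 0.00586952
  L_B = 0.0139404
  L_C = 0.0960257
  L_D = 0.0685684
Unnormalised posteriors:
  w_A·L_A = 0.15 × 0.00586952 = 0.000880428
  w_B·L_B = 0.31 × 0.0139404 = 0.00432151
  w_C·L_C = 0.21 × 0.0960257 = 0.0201654
  w_D·L_D = 0.33 × 0.0685684 = 0.0226276
Evidence: 0.000880428 + 0.00432151 + 0.0201654 + 0.0226276 = 0.0479949
So the posterior for Cluster D is 0.0226276 / 0.0479949 ≈ 0.471.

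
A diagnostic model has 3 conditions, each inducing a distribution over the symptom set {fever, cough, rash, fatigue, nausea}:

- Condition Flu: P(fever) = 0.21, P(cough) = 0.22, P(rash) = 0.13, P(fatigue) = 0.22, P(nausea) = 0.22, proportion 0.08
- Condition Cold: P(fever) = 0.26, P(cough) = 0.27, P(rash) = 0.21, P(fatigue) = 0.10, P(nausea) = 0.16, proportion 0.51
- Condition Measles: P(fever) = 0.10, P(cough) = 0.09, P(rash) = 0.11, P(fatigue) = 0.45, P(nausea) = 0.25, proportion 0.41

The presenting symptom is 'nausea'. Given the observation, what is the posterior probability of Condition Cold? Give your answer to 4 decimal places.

Posterior ∝ prior × likelihood, so P(k | x) ∝ π_k f_k(x); normalise over all components.
Categorical probabilities:
  f_Flu = P(nausea | comp) = 0.22
  f_Cold = P(nausea | comp) = 0.16
  f_Measles = P(nausea | comp) = 0.25
Multiply by the mixture weights:
  π_Flu·f_Flu = 0.08 × 0.22 = 0.0176
  π_Cold·f_Cold = 0.51 × 0.16 = 0.0816
  π_Measles·f_Measles = 0.41 × 0.25 = 0.1025
Evidence: 0.0176 + 0.0816 + 0.1025 = 0.2017
Responsibility of Condition Cold: 0.0816 / 0.2017 ≈ 0.4046

0.4046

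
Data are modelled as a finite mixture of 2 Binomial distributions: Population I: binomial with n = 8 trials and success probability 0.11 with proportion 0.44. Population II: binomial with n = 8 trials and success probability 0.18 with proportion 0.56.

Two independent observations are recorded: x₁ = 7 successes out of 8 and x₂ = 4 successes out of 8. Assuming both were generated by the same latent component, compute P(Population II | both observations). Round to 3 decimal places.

Apply Bayes' rule: the posterior for each component is proportional to its prior times its likelihood at x.
Since both observations come from the same component, the likelihood for component k is f_k(x₁)·f_k(x₂).
  f_I = [C(8,7)·0.11^7·0.89^1 = 8·1.94872e-07·0.89 = 1.38749e-06] × [0.00643026] = 8.92191e-09
  f_II = [C(8,7)·0.18^7·0.82^1 = 8·6.1222e-06·0.82 = 4.01616e-05] × [0.0332234] = 1.3343e-06
Unnormalised posteriors:
  P(Z=I)·f_I = 0.44 × 8.92191e-09 = 3.92564e-09
  P(Z=II)·f_II = 0.56 × 1.3343e-06 = 7.4721e-07
Normaliser: 3.92564e-09 + 7.4721e-07 = 7.51136e-07
P(Population II | x₁, x₂) = 7.4721e-07 / 7.51136e-07 ≈ 0.995

0.995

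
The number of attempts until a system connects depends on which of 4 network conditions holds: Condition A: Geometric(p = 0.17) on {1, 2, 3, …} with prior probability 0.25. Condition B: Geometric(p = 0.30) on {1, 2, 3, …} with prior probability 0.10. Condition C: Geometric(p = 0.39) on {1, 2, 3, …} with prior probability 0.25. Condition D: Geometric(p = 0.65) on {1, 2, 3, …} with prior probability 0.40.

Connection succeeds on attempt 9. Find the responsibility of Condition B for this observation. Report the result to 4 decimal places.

0.1307

By Bayes' theorem, P(k | x) = π_k f_k(x) / Σ_j π_j f_j(x).
Component likelihoods at x = 9:
  f_A = 0.038289
  f_B = 0.0172944
  f_C = 0.00747659
  f_D = 0.000146372
Weight by the priors:
  π_A·f_A = 0.25 × 0.038289 = 0.00957224
  π_B·f_B = 0.10 × 0.0172944 = 0.00172944
  π_C·f_C = 0.25 × 0.00747659 = 0.00186915
  π_D·f_D = 0.40 × 0.000146372 = 5.85488e-05
Denominator: 0.00957224 + 0.00172944 + 0.00186915 + 5.85488e-05 = 0.0132294
So the posterior for Condition B is 0.00172944 / 0.0132294 ≈ 0.1307.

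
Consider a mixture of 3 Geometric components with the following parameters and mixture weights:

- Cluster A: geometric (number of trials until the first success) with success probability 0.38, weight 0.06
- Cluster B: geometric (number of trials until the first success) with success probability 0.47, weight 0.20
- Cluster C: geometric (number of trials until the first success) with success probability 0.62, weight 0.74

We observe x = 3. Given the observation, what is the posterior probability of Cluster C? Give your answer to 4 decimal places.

0.6532

By Bayes' theorem, P(k | x) = π_k f_k(x) / Σ_j π_j f_j(x).
Evaluate each component's likelihood at the observed value:
  p_A = 0.38·(1−0.38)^2 = 0.38·0.3844 = 0.146072
  p_B = 0.47·(1−0.47)^2 = 0.47·0.2809 = 0.132023
  p_C = 0.62·(1−0.62)^2 = 0.62·0.1444 = 0.089528
Prior × likelihood for each component:
  π_A·p_A = 0.06 × 0.146072 = 0.00876432
  π_B·p_B = 0.20 × 0.132023 = 0.0264046
  π_C·p_C = 0.74 × 0.089528 = 0.0662507
Denominator: 0.00876432 + 0.0264046 + 0.0662507 = 0.10142
P(Cluster C | data) ≈ 0.6532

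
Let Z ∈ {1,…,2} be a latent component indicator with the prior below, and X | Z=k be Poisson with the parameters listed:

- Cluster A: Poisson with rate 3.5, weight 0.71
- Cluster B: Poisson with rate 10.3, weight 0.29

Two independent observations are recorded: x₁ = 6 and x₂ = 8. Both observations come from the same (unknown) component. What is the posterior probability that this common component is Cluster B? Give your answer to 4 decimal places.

The responsibility of component k is w_k f_k(x) divided by Σ_j w_j f_j(x).
Since both observations come from the same component, the likelihood for component k is f_k(x₁)·f_k(x₂).
  p_A = [e^(−3.5)·3.5^6/6! = 0.0770983] × [0.0168653] = 0.00130028
  p_B = [e^(−10.3)·10.3^6/6! = 0.0557773] × [0.105668] = 0.00589389
Weight by the priors:
  w_A·p_A = 0.71 × 0.00130028 = 0.000923202
  w_B·p_B = 0.29 × 0.00589389 = 0.00170923
Evidence: 0.000923202 + 0.00170923 = 0.00263243
So the posterior for Cluster B is 0.00170923 / 0.00263243 ≈ 0.6493.

0.6493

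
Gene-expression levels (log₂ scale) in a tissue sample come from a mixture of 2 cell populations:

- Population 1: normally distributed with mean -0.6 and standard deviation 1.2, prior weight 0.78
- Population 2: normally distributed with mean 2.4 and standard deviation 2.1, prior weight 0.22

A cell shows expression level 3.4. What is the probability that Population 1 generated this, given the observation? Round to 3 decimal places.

Apply Bayes' rule: the posterior for each component is proportional to its prior times its likelihood at x.
Component likelihoods at x = 3.4:
  p_1 = (1/(1.2·√(2π)))·exp(−(3.4−-0.6)²/(2·1.2²)) = 0.332452·exp(-5.55556) = 0.00128523
  p_2 = (1/(2.1·√(2π)))·exp(−(3.4−2.4)²/(2·2.1²)) = 0.189973·exp(-0.11338) = 0.16961
Weight by the priors:
  π_1·p_1 = 0.78 × 0.00128523 = 0.00100248
  π_2·p_2 = 0.22 × 0.16961 = 0.0373142
Sum: 0.00100248 + 0.0373142 = 0.0383166
P(Population 1 | x) ≈ 0.026

0.026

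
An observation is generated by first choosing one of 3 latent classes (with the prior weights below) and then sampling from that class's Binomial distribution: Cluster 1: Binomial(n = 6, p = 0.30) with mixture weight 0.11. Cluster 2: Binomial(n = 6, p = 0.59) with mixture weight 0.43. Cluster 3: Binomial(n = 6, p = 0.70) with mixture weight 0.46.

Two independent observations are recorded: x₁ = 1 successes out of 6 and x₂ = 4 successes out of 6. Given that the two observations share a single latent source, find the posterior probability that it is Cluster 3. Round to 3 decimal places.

0.171

P(component k | x) = π_k·f_k(x) / marginal(x), where marginal(x) = Σ_j π_j·f_j(x).
Since both observations come from the same component, the likelihood for component k is f_k(x₁)·f_k(x₂).
  p_1 = [0.302526] × [0.059535] = 0.0180109
  p_2 = [0.0410131] × [0.305539] = 0.0125311
  p_3 = [0.010206] × [0.324135] = 0.00330812
Unnormalised posteriors:
  π_1·p_1 = 0.11 × 0.0180109 = 0.0019812
  π_2·p_2 = 0.43 × 0.0125311 = 0.00538838
  π_3·p_3 = 0.46 × 0.00330812 = 0.00152174
Normaliser: 0.0019812 + 0.00538838 + 0.00152174 = 0.00889131
Responsibility of Cluster 3: 0.00152174 / 0.00889131 ≈ 0.171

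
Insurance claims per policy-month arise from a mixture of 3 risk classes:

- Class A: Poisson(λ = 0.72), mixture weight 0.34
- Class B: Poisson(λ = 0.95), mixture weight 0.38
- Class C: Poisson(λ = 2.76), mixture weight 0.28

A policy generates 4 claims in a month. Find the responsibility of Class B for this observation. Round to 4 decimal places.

0.1004

By Bayes' theorem, P(k | x) = π_k f_k(x) / Σ_j π_j f_j(x).
Component likelihoods at x = 4 claims:
  f_A = 0.00545038
  f_B = 0.0131251
  f_C = 0.153028
Weight by the priors:
  π_A·f_A = 0.34 × 0.00545038 = 0.00185313
  π_B·f_B = 0.38 × 0.0131251 = 0.00498755
  π_C·f_C = 0.28 × 0.153028 = 0.042848
Sum: 0.00185313 + 0.00498755 + 0.042848 = 0.0496887
Responsibility of Class B: 0.00498755 / 0.0496887 ≈ 0.1004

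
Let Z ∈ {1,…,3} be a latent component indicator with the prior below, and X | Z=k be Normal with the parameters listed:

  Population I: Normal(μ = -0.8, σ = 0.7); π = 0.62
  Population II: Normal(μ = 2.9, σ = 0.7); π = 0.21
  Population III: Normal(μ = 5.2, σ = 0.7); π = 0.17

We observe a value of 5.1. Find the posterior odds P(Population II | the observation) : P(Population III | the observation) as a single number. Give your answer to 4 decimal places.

0.0089

The posterior odds equal the prior odds times the likelihood ratio: (w_i/w_j)·(f_i(x)/f_j(x)).
Component likelihoods at x = 5.1:
  f_I = (1/(0.7·√(2π)))·exp(−(5.1−-0.8)²/(2·0.7²)) = 0.569918·exp(-35.52041) = 2.13548e-16
  f_II = (1/(0.7·√(2π)))·exp(−(5.1−2.9)²/(2·0.7²)) = 0.569918·exp(-4.93878) = 0.00408253
  f_III = (1/(0.7·√(2π)))·exp(−(5.1−5.2)²/(2·0.7²)) = 0.569918·exp(-0.01020) = 0.564132
Odds = (0.21/0.17) × (0.00408253/0.564132) = 1.23529 × 0.00723683 ≈ 0.0089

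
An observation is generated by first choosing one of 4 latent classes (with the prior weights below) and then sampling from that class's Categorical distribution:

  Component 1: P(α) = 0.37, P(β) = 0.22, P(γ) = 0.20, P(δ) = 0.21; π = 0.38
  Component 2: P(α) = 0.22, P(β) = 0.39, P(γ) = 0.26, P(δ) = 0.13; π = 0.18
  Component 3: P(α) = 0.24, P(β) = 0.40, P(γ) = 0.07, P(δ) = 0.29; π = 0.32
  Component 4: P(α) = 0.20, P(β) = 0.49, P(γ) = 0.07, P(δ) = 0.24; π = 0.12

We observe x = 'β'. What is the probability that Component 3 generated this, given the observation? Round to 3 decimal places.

0.376

Posterior ∝ prior × likelihood, so P(k | x) ∝ w_k f_k(x); normalise over all components.
Categorical probabilities:
  L_1 = P(β | comp) = 0.22
  L_2 = P(β | comp) = 0.39
  L_3 = P(β | comp) = 0.40
  L_4 = P(β | comp) = 0.49
Weight by the priors:
  w_1·L_1 = 0.38 × 0.22 = 0.0836
  w_2·L_2 = 0.18 × 0.39 = 0.0702
  w_3·L_3 = 0.32 × 0.4 = 0.128
  w_4·L_4 = 0.12 × 0.49 = 0.0588
Marginal: 0.0836 + 0.0702 + 0.128 + 0.0588 = 0.3406
Responsibility of Component 3: 0.128 / 0.3406 ≈ 0.376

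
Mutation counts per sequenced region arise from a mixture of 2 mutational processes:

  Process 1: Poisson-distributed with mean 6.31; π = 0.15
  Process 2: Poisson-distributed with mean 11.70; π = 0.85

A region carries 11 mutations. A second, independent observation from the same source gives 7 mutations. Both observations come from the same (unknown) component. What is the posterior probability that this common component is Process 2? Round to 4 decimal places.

0.8878

P(component k | x) = π_k·f_k(x) / marginal(x), where marginal(x) = Σ_j π_j·f_j(x).
Since both observations come from the same component, the likelihood for component k is f_k(x₁)·f_k(x₂).
  L_1 = [0.0287587] × [0.143674] = 0.00413186
  L_2 = [0.116854] × [0.0493884] = 0.00577123
Prior × likelihood for each component:
  π_1·L_1 = 0.15 × 0.00413186 = 0.000619779
  π_2·L_2 = 0.85 × 0.00577123 = 0.00490555
Evidence: 0.000619779 + 0.00490555 = 0.00552532
P(Process 2 | data) ≈ 0.8878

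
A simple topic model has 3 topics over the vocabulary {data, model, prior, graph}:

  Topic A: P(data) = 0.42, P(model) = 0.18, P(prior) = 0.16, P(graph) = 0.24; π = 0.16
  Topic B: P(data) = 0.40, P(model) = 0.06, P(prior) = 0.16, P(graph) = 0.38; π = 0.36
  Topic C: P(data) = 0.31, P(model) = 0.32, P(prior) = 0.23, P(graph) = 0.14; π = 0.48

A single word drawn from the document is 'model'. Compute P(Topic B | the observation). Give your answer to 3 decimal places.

Posterior ∝ prior × likelihood, so P(k | x) ∝ P(Z=k) f_k(x); normalise over all components.
Evaluate each component's likelihood at the observed value:
  L_A = 0.18
  L_B = 0.06
  L_C = 0.32
Prior × likelihood for each component:
  P(Z=A)·L_A = 0.16 × 0.18 = 0.0288
  P(Z=B)·L_B = 0.36 × 0.06 = 0.0216
  P(Z=C)·L_C = 0.48 × 0.32 = 0.1536
Sum: 0.0288 + 0.0216 + 0.1536 = 0.204
P(Topic B | data) = 0.0216 / 0.204 ≈ 0.106

0.106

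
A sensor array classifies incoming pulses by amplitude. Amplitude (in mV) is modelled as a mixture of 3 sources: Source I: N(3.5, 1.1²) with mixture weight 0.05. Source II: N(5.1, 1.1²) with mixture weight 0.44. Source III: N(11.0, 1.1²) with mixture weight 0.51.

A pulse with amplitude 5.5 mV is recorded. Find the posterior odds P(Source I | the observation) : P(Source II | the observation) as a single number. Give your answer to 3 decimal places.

Since P(k|x) ∝ π_k f_k(x), the posterior odds are π_i f_i(x) / (π_j f_j(x)).
Normal densities:
  f_I = 0.0694505
  f_II = 0.339472
  f_III = 1.35156e-06
Odds = (0.05/0.44) × (0.0694505/0.339472) = 0.113636 × 0.204584 ≈ 0.023

0.023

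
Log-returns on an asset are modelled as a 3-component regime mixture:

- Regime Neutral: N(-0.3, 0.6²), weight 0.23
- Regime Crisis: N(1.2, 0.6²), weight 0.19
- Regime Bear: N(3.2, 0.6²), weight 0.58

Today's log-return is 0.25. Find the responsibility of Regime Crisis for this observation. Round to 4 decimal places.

0.2642

Posterior ∝ prior × likelihood, so P(k | x) ∝ π_k f_k(x); normalise over all components.
Normal densities:
  p_Neutral = 0.436812
  p_Crisis = 0.189838
  p_Bear = 3.74564e-06
Multiply by the mixture weights:
  π_Neutral·p_Neutral = 0.23 × 0.436812 = 0.100467
  π_Crisis·p_Crisis = 0.19 × 0.189838 = 0.0360692
  π_Bear·p_Bear = 0.58 × 3.74564e-06 = 2.17247e-06
Evidence: 0.100467 + 0.0360692 + 2.17247e-06 = 0.136538
So the posterior for Regime Crisis is 0.0360692 / 0.136538 ≈ 0.2642.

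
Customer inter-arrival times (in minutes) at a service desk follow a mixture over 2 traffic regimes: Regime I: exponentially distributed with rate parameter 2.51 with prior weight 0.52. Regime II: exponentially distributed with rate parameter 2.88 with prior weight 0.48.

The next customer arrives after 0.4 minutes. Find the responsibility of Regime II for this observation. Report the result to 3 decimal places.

0.477

Posterior ∝ prior × likelihood, so P(k | x) ∝ P(Z=k) f_k(x); normalise over all components.
Evaluate each component's likelihood at the observed value:
  f_I = 2.51·e^(−2.51·0.4) = 2.51·e^(−1.0040) = 0.919691
  f_II = 2.88·e^(−2.88·0.4) = 2.88·e^(−1.1520) = 0.910092
Multiply by the mixture weights:
  P(Z=I)·f_I = 0.52 × 0.919691 = 0.478239
  P(Z=II)·f_II = 0.48 × 0.910092 = 0.436844
Sum: 0.478239 + 0.436844 = 0.915084
Responsibility of Regime II: 0.436844 / 0.915084 ≈ 0.477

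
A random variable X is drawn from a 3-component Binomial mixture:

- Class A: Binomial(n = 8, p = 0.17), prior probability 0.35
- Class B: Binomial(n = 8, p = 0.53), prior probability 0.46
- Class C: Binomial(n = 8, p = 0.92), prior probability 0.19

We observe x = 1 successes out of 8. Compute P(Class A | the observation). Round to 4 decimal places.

0.9289

P(component k | x) = π_k·f_k(x) / marginal(x), where marginal(x) = Σ_j π_j·f_j(x).
Component likelihoods at x = 1 successes out of 8:
  f_A = C(8,1)·0.17^1·0.83^7 = 8·0.17·0.271361 = 0.36905
  f_B = C(8,1)·0.53^1·0.47^7 = 8·0.53·0.00506623 = 0.0214808
  f_C = C(8,1)·0.92^1·0.08^7 = 8·0.92·2.09715e-08 = 1.5435e-07
Prior × likelihood for each component:
  π_A·f_A = 0.35 × 0.36905 = 0.129168
  π_B·f_B = 0.46 × 0.0214808 = 0.00988118
  π_C·f_C = 0.19 × 1.5435e-07 = 2.93266e-08
Denominator: 0.129168 + 0.00988118 + 2.93266e-08 = 0.139049
P(Class A | x) = 0.129168 / 0.139049 ≈ 0.9289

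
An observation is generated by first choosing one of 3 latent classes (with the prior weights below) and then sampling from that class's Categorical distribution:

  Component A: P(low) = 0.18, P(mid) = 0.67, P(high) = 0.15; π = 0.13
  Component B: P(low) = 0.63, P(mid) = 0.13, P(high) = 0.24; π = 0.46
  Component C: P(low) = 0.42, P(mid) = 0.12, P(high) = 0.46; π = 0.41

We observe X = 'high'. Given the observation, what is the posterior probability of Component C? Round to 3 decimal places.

The responsibility of component k is π_k f_k(x) divided by Σ_j π_j f_j(x).
Component likelihoods at x = 'high':
  f_A = P(high | comp) = 0.15
  f_B = P(high | comp) = 0.24
  f_C = P(high | comp) = 0.46
Prior × likelihood for each component:
  π_A·f_A = 0.13 × 0.15 = 0.0195
  π_B·f_B = 0.46 × 0.24 = 0.1104
  π_C·f_C = 0.41 × 0.46 = 0.1886
Normaliser: 0.0195 + 0.1104 + 0.1886 = 0.3185
Responsibility of Component C: 0.1886 / 0.3185 ≈ 0.592

0.592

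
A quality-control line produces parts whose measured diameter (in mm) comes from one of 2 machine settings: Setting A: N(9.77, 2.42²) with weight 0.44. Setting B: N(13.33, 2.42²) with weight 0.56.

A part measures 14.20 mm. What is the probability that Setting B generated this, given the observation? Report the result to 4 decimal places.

Apply Bayes' rule: the posterior for each component is proportional to its prior times its likelihood at x.
Normal densities:
  p_A = (1/(2.42·√(2π)))·exp(−(14.20−9.77)²/(2·2.42²)) = 0.164852·exp(-1.67551) = 0.0308625
  p_B = (1/(2.42·√(2π)))·exp(−(14.20−13.33)²/(2·2.42²)) = 0.164852·exp(-0.06462) = 0.154536
Unnormalised posteriors:
  π_A·p_A = 0.44 × 0.0308625 = 0.0135795
  π_B·p_B = 0.56 × 0.154536 = 0.0865402
Denominator: 0.0135795 + 0.0865402 = 0.10012
P(Setting B | data) ≈ 0.8644

0.8644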